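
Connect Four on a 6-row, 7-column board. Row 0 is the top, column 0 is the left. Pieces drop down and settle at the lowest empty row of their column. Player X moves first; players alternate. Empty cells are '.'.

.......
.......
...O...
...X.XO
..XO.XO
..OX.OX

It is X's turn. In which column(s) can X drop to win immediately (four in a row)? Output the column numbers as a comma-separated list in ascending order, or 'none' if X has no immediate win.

Answer: none

Derivation:
col 0: drop X → no win
col 1: drop X → no win
col 2: drop X → no win
col 3: drop X → no win
col 4: drop X → no win
col 5: drop X → no win
col 6: drop X → no win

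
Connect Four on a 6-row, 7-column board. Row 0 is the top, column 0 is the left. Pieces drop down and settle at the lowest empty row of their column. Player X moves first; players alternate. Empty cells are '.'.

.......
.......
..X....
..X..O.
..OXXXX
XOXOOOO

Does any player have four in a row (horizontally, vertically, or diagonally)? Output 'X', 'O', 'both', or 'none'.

both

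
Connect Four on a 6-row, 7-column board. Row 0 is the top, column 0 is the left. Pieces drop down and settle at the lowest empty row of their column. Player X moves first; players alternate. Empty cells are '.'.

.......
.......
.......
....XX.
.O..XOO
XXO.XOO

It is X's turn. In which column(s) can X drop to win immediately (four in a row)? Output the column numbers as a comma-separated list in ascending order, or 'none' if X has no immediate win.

col 0: drop X → no win
col 1: drop X → no win
col 2: drop X → no win
col 3: drop X → no win
col 4: drop X → WIN!
col 5: drop X → no win
col 6: drop X → no win

Answer: 4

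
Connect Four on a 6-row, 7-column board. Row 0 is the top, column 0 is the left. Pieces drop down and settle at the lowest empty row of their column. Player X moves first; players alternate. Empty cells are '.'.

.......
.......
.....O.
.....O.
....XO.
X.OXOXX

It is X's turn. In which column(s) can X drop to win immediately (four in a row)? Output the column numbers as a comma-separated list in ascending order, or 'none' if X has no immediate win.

col 0: drop X → no win
col 1: drop X → no win
col 2: drop X → no win
col 3: drop X → no win
col 4: drop X → no win
col 5: drop X → no win
col 6: drop X → no win

Answer: none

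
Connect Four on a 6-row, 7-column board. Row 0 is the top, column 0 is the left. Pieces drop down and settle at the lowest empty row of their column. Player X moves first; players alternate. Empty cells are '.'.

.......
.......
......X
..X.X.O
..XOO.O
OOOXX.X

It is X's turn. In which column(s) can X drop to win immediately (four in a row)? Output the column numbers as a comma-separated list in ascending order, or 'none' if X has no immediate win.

col 0: drop X → no win
col 1: drop X → no win
col 2: drop X → no win
col 3: drop X → no win
col 4: drop X → no win
col 5: drop X → WIN!
col 6: drop X → no win

Answer: 5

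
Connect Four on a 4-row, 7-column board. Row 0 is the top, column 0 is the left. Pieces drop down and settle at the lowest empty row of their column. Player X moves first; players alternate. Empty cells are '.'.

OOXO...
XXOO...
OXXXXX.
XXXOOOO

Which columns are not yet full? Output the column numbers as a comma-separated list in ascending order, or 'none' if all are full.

Answer: 4,5,6

Derivation:
col 0: top cell = 'O' → FULL
col 1: top cell = 'O' → FULL
col 2: top cell = 'X' → FULL
col 3: top cell = 'O' → FULL
col 4: top cell = '.' → open
col 5: top cell = '.' → open
col 6: top cell = '.' → open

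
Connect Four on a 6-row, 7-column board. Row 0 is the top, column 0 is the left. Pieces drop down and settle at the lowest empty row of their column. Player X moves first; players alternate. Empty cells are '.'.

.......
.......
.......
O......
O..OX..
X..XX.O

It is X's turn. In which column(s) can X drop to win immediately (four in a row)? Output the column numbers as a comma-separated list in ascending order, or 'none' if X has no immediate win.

Answer: none

Derivation:
col 0: drop X → no win
col 1: drop X → no win
col 2: drop X → no win
col 3: drop X → no win
col 4: drop X → no win
col 5: drop X → no win
col 6: drop X → no win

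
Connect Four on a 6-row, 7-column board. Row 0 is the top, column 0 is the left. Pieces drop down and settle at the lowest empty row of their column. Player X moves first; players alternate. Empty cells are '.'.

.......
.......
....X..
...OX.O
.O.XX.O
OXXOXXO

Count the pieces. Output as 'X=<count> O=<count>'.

X=8 O=7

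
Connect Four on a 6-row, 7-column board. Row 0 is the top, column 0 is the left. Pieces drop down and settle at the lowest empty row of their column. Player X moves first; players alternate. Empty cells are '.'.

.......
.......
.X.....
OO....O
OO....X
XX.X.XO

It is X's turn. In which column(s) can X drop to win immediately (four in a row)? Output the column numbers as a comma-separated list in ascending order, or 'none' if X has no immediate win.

col 0: drop X → no win
col 1: drop X → no win
col 2: drop X → WIN!
col 3: drop X → no win
col 4: drop X → no win
col 5: drop X → no win
col 6: drop X → no win

Answer: 2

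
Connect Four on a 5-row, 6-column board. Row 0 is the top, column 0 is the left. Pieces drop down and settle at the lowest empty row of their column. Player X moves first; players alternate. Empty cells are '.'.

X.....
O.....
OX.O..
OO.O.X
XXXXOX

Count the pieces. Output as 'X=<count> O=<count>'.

X=8 O=7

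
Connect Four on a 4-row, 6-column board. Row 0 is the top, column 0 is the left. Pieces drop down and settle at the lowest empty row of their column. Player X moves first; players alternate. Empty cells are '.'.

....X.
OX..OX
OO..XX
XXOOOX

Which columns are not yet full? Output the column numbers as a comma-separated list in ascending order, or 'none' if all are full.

Answer: 0,1,2,3,5

Derivation:
col 0: top cell = '.' → open
col 1: top cell = '.' → open
col 2: top cell = '.' → open
col 3: top cell = '.' → open
col 4: top cell = 'X' → FULL
col 5: top cell = '.' → open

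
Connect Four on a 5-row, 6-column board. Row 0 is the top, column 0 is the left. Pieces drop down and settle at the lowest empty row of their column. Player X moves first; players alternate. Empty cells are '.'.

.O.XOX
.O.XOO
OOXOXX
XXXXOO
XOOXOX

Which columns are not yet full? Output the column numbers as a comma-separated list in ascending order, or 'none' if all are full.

col 0: top cell = '.' → open
col 1: top cell = 'O' → FULL
col 2: top cell = '.' → open
col 3: top cell = 'X' → FULL
col 4: top cell = 'O' → FULL
col 5: top cell = 'X' → FULL

Answer: 0,2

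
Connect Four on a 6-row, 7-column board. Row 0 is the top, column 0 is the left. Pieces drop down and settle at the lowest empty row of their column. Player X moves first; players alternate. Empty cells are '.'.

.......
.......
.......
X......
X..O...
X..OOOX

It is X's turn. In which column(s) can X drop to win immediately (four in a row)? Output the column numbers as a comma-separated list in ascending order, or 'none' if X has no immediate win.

col 0: drop X → WIN!
col 1: drop X → no win
col 2: drop X → no win
col 3: drop X → no win
col 4: drop X → no win
col 5: drop X → no win
col 6: drop X → no win

Answer: 0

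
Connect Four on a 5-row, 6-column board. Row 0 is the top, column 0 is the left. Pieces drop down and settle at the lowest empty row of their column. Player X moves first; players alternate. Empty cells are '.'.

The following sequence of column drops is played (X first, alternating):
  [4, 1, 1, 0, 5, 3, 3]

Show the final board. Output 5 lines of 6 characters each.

Answer: ......
......
......
.X.X..
OO.OXX

Derivation:
Move 1: X drops in col 4, lands at row 4
Move 2: O drops in col 1, lands at row 4
Move 3: X drops in col 1, lands at row 3
Move 4: O drops in col 0, lands at row 4
Move 5: X drops in col 5, lands at row 4
Move 6: O drops in col 3, lands at row 4
Move 7: X drops in col 3, lands at row 3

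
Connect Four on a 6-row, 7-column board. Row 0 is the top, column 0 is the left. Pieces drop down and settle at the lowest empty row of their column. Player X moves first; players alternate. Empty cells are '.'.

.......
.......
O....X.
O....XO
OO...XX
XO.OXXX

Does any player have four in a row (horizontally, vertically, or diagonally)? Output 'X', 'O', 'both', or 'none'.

X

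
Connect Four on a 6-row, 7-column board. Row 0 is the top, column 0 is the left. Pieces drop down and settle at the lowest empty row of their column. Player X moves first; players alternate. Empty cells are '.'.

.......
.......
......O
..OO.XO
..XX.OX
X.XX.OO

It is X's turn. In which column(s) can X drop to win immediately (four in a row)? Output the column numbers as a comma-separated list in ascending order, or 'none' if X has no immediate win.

col 0: drop X → no win
col 1: drop X → WIN!
col 2: drop X → no win
col 3: drop X → no win
col 4: drop X → no win
col 5: drop X → no win
col 6: drop X → no win

Answer: 1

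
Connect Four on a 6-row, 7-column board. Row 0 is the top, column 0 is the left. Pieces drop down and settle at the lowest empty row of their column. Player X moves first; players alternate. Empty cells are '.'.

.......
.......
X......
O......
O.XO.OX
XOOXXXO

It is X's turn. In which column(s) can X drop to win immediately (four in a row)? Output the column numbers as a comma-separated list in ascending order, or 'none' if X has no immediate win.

col 0: drop X → no win
col 1: drop X → no win
col 2: drop X → no win
col 3: drop X → no win
col 4: drop X → no win
col 5: drop X → no win
col 6: drop X → no win

Answer: none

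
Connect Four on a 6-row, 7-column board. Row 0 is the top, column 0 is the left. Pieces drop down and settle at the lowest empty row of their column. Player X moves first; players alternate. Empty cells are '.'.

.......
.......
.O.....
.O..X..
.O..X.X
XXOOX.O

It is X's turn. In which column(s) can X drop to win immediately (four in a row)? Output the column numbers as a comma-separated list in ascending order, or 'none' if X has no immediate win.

Answer: 4

Derivation:
col 0: drop X → no win
col 1: drop X → no win
col 2: drop X → no win
col 3: drop X → no win
col 4: drop X → WIN!
col 5: drop X → no win
col 6: drop X → no win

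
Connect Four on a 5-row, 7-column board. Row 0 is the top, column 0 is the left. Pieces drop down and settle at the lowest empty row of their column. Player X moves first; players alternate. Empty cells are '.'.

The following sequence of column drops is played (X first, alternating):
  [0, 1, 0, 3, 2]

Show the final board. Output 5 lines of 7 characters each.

Answer: .......
.......
.......
X......
XOXO...

Derivation:
Move 1: X drops in col 0, lands at row 4
Move 2: O drops in col 1, lands at row 4
Move 3: X drops in col 0, lands at row 3
Move 4: O drops in col 3, lands at row 4
Move 5: X drops in col 2, lands at row 4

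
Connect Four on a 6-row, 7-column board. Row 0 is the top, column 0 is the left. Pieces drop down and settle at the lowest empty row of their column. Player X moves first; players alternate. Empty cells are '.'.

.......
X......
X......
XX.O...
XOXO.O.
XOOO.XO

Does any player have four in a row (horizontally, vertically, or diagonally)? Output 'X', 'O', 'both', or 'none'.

X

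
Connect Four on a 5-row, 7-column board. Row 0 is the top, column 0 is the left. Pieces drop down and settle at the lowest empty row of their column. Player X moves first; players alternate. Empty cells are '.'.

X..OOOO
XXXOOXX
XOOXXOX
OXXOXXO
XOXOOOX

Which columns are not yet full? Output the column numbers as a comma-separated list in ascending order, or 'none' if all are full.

Answer: 1,2

Derivation:
col 0: top cell = 'X' → FULL
col 1: top cell = '.' → open
col 2: top cell = '.' → open
col 3: top cell = 'O' → FULL
col 4: top cell = 'O' → FULL
col 5: top cell = 'O' → FULL
col 6: top cell = 'O' → FULL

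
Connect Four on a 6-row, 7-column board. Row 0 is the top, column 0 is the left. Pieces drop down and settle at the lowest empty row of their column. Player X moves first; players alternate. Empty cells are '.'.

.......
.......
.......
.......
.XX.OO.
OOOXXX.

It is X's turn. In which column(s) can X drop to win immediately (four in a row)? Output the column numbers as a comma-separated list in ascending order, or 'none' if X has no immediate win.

col 0: drop X → no win
col 1: drop X → no win
col 2: drop X → no win
col 3: drop X → no win
col 4: drop X → no win
col 5: drop X → no win
col 6: drop X → WIN!

Answer: 6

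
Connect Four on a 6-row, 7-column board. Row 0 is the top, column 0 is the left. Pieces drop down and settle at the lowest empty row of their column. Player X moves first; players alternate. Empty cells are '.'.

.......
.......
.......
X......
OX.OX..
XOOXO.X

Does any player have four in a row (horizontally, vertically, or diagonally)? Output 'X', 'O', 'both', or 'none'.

none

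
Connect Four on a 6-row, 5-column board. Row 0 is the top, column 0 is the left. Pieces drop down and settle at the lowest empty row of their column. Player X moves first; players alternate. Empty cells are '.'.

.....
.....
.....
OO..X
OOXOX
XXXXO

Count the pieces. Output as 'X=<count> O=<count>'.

X=7 O=6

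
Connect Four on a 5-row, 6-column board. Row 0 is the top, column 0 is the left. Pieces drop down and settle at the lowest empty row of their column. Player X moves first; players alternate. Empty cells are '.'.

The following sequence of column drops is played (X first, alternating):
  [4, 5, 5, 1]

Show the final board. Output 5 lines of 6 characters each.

Answer: ......
......
......
.....X
.O..XO

Derivation:
Move 1: X drops in col 4, lands at row 4
Move 2: O drops in col 5, lands at row 4
Move 3: X drops in col 5, lands at row 3
Move 4: O drops in col 1, lands at row 4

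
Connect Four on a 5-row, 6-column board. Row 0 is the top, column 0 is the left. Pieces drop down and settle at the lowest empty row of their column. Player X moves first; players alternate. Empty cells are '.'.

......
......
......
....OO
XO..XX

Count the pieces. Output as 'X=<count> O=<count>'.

X=3 O=3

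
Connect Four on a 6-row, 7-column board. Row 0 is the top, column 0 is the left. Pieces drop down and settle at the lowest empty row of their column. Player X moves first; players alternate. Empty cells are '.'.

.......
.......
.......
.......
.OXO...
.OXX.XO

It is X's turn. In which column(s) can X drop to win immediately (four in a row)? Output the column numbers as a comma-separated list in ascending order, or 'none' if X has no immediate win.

Answer: 4

Derivation:
col 0: drop X → no win
col 1: drop X → no win
col 2: drop X → no win
col 3: drop X → no win
col 4: drop X → WIN!
col 5: drop X → no win
col 6: drop X → no win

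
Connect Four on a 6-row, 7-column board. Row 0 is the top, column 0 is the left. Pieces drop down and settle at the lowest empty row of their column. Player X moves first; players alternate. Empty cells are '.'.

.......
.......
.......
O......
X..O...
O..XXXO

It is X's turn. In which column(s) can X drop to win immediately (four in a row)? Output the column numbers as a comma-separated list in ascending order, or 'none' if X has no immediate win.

col 0: drop X → no win
col 1: drop X → no win
col 2: drop X → WIN!
col 3: drop X → no win
col 4: drop X → no win
col 5: drop X → no win
col 6: drop X → no win

Answer: 2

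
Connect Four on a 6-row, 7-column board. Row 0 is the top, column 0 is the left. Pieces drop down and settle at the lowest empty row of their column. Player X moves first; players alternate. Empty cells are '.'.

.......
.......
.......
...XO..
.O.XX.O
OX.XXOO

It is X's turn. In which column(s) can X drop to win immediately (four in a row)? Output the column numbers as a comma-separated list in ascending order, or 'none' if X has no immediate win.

col 0: drop X → no win
col 1: drop X → no win
col 2: drop X → WIN!
col 3: drop X → WIN!
col 4: drop X → no win
col 5: drop X → no win
col 6: drop X → no win

Answer: 2,3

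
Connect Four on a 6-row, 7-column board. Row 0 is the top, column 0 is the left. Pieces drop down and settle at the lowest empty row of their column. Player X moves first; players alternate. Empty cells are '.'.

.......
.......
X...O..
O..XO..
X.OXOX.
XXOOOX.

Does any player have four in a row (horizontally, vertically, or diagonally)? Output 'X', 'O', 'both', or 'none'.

O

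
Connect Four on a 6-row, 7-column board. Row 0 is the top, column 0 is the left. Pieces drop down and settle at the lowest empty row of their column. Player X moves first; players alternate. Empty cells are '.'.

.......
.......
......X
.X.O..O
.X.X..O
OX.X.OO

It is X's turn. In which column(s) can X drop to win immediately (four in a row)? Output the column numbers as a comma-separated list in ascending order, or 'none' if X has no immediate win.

Answer: 1

Derivation:
col 0: drop X → no win
col 1: drop X → WIN!
col 2: drop X → no win
col 3: drop X → no win
col 4: drop X → no win
col 5: drop X → no win
col 6: drop X → no win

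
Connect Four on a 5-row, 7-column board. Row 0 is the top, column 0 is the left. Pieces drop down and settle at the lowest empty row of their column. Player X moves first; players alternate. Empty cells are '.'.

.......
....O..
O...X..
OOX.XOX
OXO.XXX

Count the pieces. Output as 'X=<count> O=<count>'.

X=8 O=7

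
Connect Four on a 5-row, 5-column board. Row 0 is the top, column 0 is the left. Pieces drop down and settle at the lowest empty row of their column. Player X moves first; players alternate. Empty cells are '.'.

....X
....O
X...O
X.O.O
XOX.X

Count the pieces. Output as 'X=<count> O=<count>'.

X=6 O=5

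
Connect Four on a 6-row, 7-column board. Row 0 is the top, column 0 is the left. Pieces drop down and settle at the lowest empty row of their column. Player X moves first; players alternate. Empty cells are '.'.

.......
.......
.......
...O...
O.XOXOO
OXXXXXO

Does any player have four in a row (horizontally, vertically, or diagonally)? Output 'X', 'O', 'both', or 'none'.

X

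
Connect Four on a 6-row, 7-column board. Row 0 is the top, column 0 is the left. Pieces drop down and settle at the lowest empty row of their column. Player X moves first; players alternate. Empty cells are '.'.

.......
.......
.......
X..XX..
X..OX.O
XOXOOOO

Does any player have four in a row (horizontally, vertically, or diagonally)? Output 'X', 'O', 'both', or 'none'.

O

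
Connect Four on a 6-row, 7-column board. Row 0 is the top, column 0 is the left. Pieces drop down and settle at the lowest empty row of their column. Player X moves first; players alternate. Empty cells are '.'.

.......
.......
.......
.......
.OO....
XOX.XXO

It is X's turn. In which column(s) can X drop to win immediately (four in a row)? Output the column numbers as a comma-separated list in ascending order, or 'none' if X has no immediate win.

col 0: drop X → no win
col 1: drop X → no win
col 2: drop X → no win
col 3: drop X → WIN!
col 4: drop X → no win
col 5: drop X → no win
col 6: drop X → no win

Answer: 3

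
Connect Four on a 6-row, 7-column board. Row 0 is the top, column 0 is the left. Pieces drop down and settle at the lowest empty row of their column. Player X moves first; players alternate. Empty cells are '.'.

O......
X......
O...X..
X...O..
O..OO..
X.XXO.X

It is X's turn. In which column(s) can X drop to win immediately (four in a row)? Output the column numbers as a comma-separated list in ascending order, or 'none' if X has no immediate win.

col 1: drop X → WIN!
col 2: drop X → no win
col 3: drop X → no win
col 4: drop X → no win
col 5: drop X → no win
col 6: drop X → no win

Answer: 1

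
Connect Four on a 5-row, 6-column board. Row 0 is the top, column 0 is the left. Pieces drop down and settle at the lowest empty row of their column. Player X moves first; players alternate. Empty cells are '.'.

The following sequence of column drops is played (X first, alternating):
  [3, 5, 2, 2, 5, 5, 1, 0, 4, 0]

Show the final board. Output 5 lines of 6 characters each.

Move 1: X drops in col 3, lands at row 4
Move 2: O drops in col 5, lands at row 4
Move 3: X drops in col 2, lands at row 4
Move 4: O drops in col 2, lands at row 3
Move 5: X drops in col 5, lands at row 3
Move 6: O drops in col 5, lands at row 2
Move 7: X drops in col 1, lands at row 4
Move 8: O drops in col 0, lands at row 4
Move 9: X drops in col 4, lands at row 4
Move 10: O drops in col 0, lands at row 3

Answer: ......
......
.....O
O.O..X
OXXXXO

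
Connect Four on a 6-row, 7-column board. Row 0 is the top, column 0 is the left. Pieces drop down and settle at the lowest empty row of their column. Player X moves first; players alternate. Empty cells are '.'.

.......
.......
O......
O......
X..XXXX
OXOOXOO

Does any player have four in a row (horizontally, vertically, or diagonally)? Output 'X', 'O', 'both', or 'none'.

X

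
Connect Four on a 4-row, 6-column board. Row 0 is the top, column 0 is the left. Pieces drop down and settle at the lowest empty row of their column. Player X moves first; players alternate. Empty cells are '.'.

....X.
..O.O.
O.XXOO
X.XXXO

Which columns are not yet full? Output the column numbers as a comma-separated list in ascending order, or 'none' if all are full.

col 0: top cell = '.' → open
col 1: top cell = '.' → open
col 2: top cell = '.' → open
col 3: top cell = '.' → open
col 4: top cell = 'X' → FULL
col 5: top cell = '.' → open

Answer: 0,1,2,3,5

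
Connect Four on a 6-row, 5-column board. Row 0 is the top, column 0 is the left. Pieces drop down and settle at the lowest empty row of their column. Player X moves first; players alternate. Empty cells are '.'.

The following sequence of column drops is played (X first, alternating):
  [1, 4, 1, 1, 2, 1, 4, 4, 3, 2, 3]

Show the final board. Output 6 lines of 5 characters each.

Move 1: X drops in col 1, lands at row 5
Move 2: O drops in col 4, lands at row 5
Move 3: X drops in col 1, lands at row 4
Move 4: O drops in col 1, lands at row 3
Move 5: X drops in col 2, lands at row 5
Move 6: O drops in col 1, lands at row 2
Move 7: X drops in col 4, lands at row 4
Move 8: O drops in col 4, lands at row 3
Move 9: X drops in col 3, lands at row 5
Move 10: O drops in col 2, lands at row 4
Move 11: X drops in col 3, lands at row 4

Answer: .....
.....
.O...
.O..O
.XOXX
.XXXO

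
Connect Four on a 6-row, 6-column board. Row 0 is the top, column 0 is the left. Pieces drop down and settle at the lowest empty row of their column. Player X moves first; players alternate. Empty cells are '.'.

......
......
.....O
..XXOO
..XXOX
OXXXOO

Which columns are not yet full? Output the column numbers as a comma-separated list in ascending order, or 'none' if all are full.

Answer: 0,1,2,3,4,5

Derivation:
col 0: top cell = '.' → open
col 1: top cell = '.' → open
col 2: top cell = '.' → open
col 3: top cell = '.' → open
col 4: top cell = '.' → open
col 5: top cell = '.' → open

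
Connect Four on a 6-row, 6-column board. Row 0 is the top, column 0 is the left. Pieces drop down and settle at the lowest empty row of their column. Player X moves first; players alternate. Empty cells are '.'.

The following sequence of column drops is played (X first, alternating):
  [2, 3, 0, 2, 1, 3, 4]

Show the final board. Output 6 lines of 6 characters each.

Move 1: X drops in col 2, lands at row 5
Move 2: O drops in col 3, lands at row 5
Move 3: X drops in col 0, lands at row 5
Move 4: O drops in col 2, lands at row 4
Move 5: X drops in col 1, lands at row 5
Move 6: O drops in col 3, lands at row 4
Move 7: X drops in col 4, lands at row 5

Answer: ......
......
......
......
..OO..
XXXOX.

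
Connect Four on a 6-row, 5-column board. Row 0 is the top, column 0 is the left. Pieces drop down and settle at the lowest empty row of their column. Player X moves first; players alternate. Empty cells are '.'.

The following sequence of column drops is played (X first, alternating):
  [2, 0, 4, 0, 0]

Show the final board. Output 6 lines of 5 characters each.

Move 1: X drops in col 2, lands at row 5
Move 2: O drops in col 0, lands at row 5
Move 3: X drops in col 4, lands at row 5
Move 4: O drops in col 0, lands at row 4
Move 5: X drops in col 0, lands at row 3

Answer: .....
.....
.....
X....
O....
O.X.X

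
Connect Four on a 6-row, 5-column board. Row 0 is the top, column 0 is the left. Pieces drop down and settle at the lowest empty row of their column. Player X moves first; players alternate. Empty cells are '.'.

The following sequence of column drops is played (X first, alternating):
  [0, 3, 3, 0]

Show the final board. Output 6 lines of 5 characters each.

Move 1: X drops in col 0, lands at row 5
Move 2: O drops in col 3, lands at row 5
Move 3: X drops in col 3, lands at row 4
Move 4: O drops in col 0, lands at row 4

Answer: .....
.....
.....
.....
O..X.
X..O.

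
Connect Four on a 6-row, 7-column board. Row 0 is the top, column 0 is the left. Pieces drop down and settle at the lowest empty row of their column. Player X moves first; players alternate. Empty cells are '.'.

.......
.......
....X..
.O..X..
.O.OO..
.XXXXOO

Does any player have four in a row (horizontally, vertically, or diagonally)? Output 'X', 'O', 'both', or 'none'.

X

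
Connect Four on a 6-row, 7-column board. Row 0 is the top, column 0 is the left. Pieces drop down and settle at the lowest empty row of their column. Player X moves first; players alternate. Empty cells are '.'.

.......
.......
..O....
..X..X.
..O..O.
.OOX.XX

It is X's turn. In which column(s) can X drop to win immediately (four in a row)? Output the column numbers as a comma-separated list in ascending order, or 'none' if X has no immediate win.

Answer: 4

Derivation:
col 0: drop X → no win
col 1: drop X → no win
col 2: drop X → no win
col 3: drop X → no win
col 4: drop X → WIN!
col 5: drop X → no win
col 6: drop X → no win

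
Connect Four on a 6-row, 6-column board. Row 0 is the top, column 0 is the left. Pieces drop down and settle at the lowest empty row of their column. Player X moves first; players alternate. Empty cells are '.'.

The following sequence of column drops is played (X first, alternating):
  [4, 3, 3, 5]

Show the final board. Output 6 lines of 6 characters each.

Answer: ......
......
......
......
...X..
...OXO

Derivation:
Move 1: X drops in col 4, lands at row 5
Move 2: O drops in col 3, lands at row 5
Move 3: X drops in col 3, lands at row 4
Move 4: O drops in col 5, lands at row 5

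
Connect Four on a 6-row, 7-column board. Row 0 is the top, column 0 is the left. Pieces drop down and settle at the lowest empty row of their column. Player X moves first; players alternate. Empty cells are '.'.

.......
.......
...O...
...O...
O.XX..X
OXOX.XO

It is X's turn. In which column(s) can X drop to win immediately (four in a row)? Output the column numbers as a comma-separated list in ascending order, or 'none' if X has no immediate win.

col 0: drop X → no win
col 1: drop X → no win
col 2: drop X → no win
col 3: drop X → no win
col 4: drop X → no win
col 5: drop X → no win
col 6: drop X → no win

Answer: none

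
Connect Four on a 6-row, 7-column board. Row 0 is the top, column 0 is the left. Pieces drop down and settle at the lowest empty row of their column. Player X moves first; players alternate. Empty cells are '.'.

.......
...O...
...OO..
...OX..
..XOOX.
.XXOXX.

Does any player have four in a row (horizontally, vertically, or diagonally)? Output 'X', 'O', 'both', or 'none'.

O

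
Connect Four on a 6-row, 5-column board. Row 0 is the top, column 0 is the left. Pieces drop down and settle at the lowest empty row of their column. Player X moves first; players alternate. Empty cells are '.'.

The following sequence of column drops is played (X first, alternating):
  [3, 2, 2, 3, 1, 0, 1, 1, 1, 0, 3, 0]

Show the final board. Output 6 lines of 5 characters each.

Move 1: X drops in col 3, lands at row 5
Move 2: O drops in col 2, lands at row 5
Move 3: X drops in col 2, lands at row 4
Move 4: O drops in col 3, lands at row 4
Move 5: X drops in col 1, lands at row 5
Move 6: O drops in col 0, lands at row 5
Move 7: X drops in col 1, lands at row 4
Move 8: O drops in col 1, lands at row 3
Move 9: X drops in col 1, lands at row 2
Move 10: O drops in col 0, lands at row 4
Move 11: X drops in col 3, lands at row 3
Move 12: O drops in col 0, lands at row 3

Answer: .....
.....
.X...
OO.X.
OXXO.
OXOX.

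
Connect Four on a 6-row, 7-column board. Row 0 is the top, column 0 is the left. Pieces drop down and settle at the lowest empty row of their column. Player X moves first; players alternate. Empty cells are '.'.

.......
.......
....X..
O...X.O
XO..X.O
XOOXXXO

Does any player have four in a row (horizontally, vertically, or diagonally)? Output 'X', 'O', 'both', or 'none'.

X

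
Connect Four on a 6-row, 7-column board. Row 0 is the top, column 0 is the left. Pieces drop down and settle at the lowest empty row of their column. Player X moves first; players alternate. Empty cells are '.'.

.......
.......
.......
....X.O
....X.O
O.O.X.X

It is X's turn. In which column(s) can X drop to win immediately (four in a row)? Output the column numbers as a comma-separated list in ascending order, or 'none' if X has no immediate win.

Answer: 4

Derivation:
col 0: drop X → no win
col 1: drop X → no win
col 2: drop X → no win
col 3: drop X → no win
col 4: drop X → WIN!
col 5: drop X → no win
col 6: drop X → no win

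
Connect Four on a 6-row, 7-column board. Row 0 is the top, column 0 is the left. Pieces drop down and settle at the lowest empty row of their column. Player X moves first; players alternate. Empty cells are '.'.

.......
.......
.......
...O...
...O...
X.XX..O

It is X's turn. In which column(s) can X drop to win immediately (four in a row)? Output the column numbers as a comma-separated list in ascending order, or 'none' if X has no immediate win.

Answer: 1

Derivation:
col 0: drop X → no win
col 1: drop X → WIN!
col 2: drop X → no win
col 3: drop X → no win
col 4: drop X → no win
col 5: drop X → no win
col 6: drop X → no win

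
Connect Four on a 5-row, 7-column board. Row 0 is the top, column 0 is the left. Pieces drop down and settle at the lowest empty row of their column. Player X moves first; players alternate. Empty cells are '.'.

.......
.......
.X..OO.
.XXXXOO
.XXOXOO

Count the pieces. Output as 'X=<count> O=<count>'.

X=8 O=7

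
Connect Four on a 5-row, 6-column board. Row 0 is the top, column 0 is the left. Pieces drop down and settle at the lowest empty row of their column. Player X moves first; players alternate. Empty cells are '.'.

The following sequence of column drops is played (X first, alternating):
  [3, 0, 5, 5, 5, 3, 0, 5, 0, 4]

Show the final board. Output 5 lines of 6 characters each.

Move 1: X drops in col 3, lands at row 4
Move 2: O drops in col 0, lands at row 4
Move 3: X drops in col 5, lands at row 4
Move 4: O drops in col 5, lands at row 3
Move 5: X drops in col 5, lands at row 2
Move 6: O drops in col 3, lands at row 3
Move 7: X drops in col 0, lands at row 3
Move 8: O drops in col 5, lands at row 1
Move 9: X drops in col 0, lands at row 2
Move 10: O drops in col 4, lands at row 4

Answer: ......
.....O
X....X
X..O.O
O..XOX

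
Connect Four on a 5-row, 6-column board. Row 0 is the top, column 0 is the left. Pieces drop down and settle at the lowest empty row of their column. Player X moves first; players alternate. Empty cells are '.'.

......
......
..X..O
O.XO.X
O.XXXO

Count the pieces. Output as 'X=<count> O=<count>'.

X=6 O=5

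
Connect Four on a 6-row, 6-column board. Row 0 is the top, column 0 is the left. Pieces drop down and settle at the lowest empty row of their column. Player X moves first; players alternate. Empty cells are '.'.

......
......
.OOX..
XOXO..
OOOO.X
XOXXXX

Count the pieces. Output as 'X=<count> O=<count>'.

X=9 O=9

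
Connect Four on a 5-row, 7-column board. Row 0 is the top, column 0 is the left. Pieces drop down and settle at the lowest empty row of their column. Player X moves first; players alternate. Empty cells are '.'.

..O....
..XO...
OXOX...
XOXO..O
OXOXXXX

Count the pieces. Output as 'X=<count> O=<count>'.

X=10 O=9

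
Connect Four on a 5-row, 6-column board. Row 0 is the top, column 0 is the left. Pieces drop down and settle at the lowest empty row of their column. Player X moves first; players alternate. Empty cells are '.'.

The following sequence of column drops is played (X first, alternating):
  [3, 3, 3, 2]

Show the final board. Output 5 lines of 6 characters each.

Answer: ......
......
...X..
...O..
..OX..

Derivation:
Move 1: X drops in col 3, lands at row 4
Move 2: O drops in col 3, lands at row 3
Move 3: X drops in col 3, lands at row 2
Move 4: O drops in col 2, lands at row 4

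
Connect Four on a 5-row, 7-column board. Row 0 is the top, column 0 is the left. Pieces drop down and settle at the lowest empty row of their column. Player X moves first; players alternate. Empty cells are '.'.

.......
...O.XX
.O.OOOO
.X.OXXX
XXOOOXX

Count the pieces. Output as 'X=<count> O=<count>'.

X=10 O=10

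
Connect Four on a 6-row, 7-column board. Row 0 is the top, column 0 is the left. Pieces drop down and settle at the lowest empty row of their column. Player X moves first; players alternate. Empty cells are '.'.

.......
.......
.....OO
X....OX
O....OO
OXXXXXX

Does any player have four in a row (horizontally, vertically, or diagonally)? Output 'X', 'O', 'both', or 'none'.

X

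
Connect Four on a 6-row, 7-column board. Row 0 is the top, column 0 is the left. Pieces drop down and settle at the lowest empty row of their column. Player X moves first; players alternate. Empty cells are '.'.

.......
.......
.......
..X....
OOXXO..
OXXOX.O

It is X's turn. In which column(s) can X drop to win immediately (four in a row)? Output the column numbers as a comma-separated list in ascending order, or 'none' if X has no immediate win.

Answer: 2

Derivation:
col 0: drop X → no win
col 1: drop X → no win
col 2: drop X → WIN!
col 3: drop X → no win
col 4: drop X → no win
col 5: drop X → no win
col 6: drop X → no win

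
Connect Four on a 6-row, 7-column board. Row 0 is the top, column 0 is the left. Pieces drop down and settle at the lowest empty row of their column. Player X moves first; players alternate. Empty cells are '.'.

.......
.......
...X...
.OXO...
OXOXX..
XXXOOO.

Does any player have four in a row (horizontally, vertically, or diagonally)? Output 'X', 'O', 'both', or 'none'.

X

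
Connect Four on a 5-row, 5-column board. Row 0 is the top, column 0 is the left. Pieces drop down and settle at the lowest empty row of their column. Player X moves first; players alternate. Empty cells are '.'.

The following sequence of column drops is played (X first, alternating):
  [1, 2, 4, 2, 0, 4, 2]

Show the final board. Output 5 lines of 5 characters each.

Answer: .....
.....
..X..
..O.O
XXO.X

Derivation:
Move 1: X drops in col 1, lands at row 4
Move 2: O drops in col 2, lands at row 4
Move 3: X drops in col 4, lands at row 4
Move 4: O drops in col 2, lands at row 3
Move 5: X drops in col 0, lands at row 4
Move 6: O drops in col 4, lands at row 3
Move 7: X drops in col 2, lands at row 2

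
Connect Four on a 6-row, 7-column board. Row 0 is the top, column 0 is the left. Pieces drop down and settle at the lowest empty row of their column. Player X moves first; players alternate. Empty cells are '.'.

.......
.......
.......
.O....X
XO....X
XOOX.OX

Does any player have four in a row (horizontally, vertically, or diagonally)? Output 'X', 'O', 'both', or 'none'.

none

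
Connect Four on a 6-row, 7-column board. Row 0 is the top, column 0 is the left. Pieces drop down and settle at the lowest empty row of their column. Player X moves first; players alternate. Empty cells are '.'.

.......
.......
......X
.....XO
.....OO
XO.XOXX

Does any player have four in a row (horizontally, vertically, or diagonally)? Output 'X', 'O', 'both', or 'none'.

none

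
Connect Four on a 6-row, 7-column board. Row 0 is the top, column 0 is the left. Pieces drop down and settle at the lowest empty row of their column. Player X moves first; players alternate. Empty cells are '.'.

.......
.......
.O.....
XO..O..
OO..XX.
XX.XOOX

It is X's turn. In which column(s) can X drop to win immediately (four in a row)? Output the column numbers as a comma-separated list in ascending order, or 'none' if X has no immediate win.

Answer: 2

Derivation:
col 0: drop X → no win
col 1: drop X → no win
col 2: drop X → WIN!
col 3: drop X → no win
col 4: drop X → no win
col 5: drop X → no win
col 6: drop X → no win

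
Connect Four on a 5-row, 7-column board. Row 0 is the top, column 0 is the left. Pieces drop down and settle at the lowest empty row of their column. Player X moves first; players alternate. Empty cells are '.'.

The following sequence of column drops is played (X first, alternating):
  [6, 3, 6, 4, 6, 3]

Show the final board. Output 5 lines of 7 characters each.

Answer: .......
.......
......X
...O..X
...OO.X

Derivation:
Move 1: X drops in col 6, lands at row 4
Move 2: O drops in col 3, lands at row 4
Move 3: X drops in col 6, lands at row 3
Move 4: O drops in col 4, lands at row 4
Move 5: X drops in col 6, lands at row 2
Move 6: O drops in col 3, lands at row 3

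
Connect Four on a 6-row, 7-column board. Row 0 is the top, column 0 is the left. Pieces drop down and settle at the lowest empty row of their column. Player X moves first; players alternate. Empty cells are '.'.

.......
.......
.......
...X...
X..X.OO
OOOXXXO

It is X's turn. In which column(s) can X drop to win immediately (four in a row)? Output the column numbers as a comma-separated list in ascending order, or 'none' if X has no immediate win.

Answer: 3

Derivation:
col 0: drop X → no win
col 1: drop X → no win
col 2: drop X → no win
col 3: drop X → WIN!
col 4: drop X → no win
col 5: drop X → no win
col 6: drop X → no win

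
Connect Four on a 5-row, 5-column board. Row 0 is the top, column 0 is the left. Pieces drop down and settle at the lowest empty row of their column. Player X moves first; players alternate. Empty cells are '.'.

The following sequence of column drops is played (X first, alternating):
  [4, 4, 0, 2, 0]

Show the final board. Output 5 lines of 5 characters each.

Answer: .....
.....
.....
X...O
X.O.X

Derivation:
Move 1: X drops in col 4, lands at row 4
Move 2: O drops in col 4, lands at row 3
Move 3: X drops in col 0, lands at row 4
Move 4: O drops in col 2, lands at row 4
Move 5: X drops in col 0, lands at row 3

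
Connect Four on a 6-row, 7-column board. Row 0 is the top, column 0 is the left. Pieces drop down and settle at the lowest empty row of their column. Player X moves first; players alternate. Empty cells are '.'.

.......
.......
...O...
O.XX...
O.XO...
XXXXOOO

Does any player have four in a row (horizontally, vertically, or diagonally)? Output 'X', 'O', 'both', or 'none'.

X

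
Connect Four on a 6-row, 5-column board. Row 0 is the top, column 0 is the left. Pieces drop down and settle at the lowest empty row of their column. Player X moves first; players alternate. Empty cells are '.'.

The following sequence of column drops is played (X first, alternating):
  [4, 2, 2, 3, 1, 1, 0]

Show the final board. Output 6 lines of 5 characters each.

Move 1: X drops in col 4, lands at row 5
Move 2: O drops in col 2, lands at row 5
Move 3: X drops in col 2, lands at row 4
Move 4: O drops in col 3, lands at row 5
Move 5: X drops in col 1, lands at row 5
Move 6: O drops in col 1, lands at row 4
Move 7: X drops in col 0, lands at row 5

Answer: .....
.....
.....
.....
.OX..
XXOOX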